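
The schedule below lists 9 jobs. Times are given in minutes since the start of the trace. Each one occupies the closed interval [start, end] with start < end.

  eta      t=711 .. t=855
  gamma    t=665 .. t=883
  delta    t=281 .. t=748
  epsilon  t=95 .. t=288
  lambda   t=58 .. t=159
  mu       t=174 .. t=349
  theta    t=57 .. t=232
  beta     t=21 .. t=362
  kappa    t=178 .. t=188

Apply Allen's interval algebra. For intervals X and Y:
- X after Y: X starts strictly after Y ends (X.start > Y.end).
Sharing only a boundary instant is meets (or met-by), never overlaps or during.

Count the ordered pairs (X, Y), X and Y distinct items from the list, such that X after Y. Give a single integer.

Checking all 72 ordered pairs for relation 'after'; matching pairs in alphabetical order:
(delta, kappa): delta after kappa ✓
(delta, lambda): delta after lambda ✓
(delta, theta): delta after theta ✓
(eta, beta): eta after beta ✓
(eta, epsilon): eta after epsilon ✓
(eta, kappa): eta after kappa ✓
(eta, lambda): eta after lambda ✓
(eta, mu): eta after mu ✓
(eta, theta): eta after theta ✓
(gamma, beta): gamma after beta ✓
(gamma, epsilon): gamma after epsilon ✓
(gamma, kappa): gamma after kappa ✓
(gamma, lambda): gamma after lambda ✓
(gamma, mu): gamma after mu ✓
(gamma, theta): gamma after theta ✓
(kappa, lambda): kappa after lambda ✓
(mu, lambda): mu after lambda ✓
Count: 17.

17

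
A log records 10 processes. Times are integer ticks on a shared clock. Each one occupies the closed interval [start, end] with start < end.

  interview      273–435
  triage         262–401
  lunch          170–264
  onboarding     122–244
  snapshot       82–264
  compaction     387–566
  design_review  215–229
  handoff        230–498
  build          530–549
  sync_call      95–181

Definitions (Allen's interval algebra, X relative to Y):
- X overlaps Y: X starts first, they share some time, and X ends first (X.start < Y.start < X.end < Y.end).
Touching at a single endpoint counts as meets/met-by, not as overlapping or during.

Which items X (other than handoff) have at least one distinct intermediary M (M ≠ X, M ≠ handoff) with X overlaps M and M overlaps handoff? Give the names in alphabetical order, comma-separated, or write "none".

onboarding, sync_call

Target handoff = [230, 498].
Intermediaries M with M overlaps handoff: lunch, onboarding, snapshot.
Via lunch — items with X overlaps lunch: onboarding, sync_call.
Via onboarding — items with X overlaps onboarding: sync_call.
Via snapshot — items with X overlaps snapshot: none.
Union: onboarding, sync_call.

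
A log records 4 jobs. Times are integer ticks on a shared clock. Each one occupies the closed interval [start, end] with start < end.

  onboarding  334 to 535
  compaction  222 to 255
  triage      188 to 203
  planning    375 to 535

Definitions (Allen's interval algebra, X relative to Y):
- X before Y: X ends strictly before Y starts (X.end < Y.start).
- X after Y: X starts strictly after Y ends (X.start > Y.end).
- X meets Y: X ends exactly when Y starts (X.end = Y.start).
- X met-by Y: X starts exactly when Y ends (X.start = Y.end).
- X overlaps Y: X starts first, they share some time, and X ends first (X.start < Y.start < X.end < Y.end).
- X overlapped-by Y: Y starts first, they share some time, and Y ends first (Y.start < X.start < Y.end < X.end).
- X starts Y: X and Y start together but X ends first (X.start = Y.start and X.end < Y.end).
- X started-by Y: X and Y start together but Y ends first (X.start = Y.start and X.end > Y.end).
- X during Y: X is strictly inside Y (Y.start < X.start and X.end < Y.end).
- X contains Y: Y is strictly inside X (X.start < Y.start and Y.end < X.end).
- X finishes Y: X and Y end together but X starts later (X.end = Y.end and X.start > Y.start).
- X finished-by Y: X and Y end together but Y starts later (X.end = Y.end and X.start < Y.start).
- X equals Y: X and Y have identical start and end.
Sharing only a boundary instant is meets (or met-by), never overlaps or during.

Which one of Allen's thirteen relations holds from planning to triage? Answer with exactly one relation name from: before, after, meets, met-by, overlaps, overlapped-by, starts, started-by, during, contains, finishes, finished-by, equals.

planning = [375, 535]; triage = [188, 203].
Compare endpoints: planning.start > triage.start, planning.start > triage.end, planning.end > triage.start, planning.end > triage.end.
That pattern is 'after'.

after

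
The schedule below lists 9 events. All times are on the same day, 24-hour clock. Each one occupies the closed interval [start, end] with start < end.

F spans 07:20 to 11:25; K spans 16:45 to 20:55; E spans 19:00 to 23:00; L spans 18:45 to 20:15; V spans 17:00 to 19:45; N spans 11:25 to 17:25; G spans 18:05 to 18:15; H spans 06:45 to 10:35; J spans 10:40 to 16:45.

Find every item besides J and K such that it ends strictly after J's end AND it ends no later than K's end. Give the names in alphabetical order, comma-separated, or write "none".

G, L, N, V

Conditions: its end is strictly after J's end (X.end > 16:45) AND its end is no later than K's end (X.end <= 20:55).
E: end 23:00 > 16:45? ✓; end 23:00 <= 20:55? ✗ → no.
F: end 11:25 > 16:45? ✗; end 11:25 <= 20:55? ✓ → no.
G: end 18:15 > 16:45? ✓; end 18:15 <= 20:55? ✓ → yes.
H: end 10:35 > 16:45? ✗; end 10:35 <= 20:55? ✓ → no.
L: end 20:15 > 16:45? ✓; end 20:15 <= 20:55? ✓ → yes.
N: end 17:25 > 16:45? ✓; end 17:25 <= 20:55? ✓ → yes.
V: end 19:45 > 16:45? ✓; end 19:45 <= 20:55? ✓ → yes.
Result: G, L, N, V.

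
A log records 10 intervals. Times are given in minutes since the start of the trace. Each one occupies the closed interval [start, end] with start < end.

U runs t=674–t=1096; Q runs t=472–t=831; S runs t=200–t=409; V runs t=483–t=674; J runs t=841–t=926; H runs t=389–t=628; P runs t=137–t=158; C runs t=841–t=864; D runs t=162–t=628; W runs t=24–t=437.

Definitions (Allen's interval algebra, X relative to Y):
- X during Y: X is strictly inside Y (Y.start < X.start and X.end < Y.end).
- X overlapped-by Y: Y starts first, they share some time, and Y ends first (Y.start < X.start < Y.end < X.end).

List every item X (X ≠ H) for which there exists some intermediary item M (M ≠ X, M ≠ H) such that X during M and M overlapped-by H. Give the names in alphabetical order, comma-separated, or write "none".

Target H = [t=389, t=628].
Intermediaries M with M overlapped-by H: Q, V.
Via Q — items with X during Q: V.
Via V — items with X during V: none.
Union: V.

V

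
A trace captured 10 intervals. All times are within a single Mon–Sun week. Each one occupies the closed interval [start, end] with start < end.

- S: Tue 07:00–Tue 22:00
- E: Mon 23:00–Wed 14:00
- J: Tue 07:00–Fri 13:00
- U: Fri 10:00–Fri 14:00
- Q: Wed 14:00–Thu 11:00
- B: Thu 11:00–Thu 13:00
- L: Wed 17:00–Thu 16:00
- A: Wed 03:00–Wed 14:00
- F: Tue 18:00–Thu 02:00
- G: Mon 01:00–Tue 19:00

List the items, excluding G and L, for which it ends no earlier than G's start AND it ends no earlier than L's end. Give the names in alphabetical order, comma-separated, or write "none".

Conditions: its end is no earlier than G's start (X.end >= Mon 01:00) AND its end is no earlier than L's end (X.end >= Thu 16:00).
A: end Wed 14:00 >= Mon 01:00? ✓; end Wed 14:00 >= Thu 16:00? ✗ → no.
B: end Thu 13:00 >= Mon 01:00? ✓; end Thu 13:00 >= Thu 16:00? ✗ → no.
E: end Wed 14:00 >= Mon 01:00? ✓; end Wed 14:00 >= Thu 16:00? ✗ → no.
F: end Thu 02:00 >= Mon 01:00? ✓; end Thu 02:00 >= Thu 16:00? ✗ → no.
J: end Fri 13:00 >= Mon 01:00? ✓; end Fri 13:00 >= Thu 16:00? ✓ → yes.
Q: end Thu 11:00 >= Mon 01:00? ✓; end Thu 11:00 >= Thu 16:00? ✗ → no.
S: end Tue 22:00 >= Mon 01:00? ✓; end Tue 22:00 >= Thu 16:00? ✗ → no.
U: end Fri 14:00 >= Mon 01:00? ✓; end Fri 14:00 >= Thu 16:00? ✓ → yes.
Result: J, U.

J, U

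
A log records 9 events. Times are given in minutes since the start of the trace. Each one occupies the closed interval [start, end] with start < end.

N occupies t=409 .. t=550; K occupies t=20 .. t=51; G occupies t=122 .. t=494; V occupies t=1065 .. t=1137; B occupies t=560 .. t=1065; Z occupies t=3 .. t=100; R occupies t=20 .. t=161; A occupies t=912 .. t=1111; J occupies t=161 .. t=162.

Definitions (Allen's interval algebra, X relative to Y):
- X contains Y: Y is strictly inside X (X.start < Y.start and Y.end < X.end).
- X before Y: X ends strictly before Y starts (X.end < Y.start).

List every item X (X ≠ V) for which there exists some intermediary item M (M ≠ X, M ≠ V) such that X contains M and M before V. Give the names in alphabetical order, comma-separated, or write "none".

Target V = [t=1065, t=1137].
Intermediaries M with M before V: G, J, K, N, R, Z.
Via G — items with X contains G: none.
Via J — items with X contains J: G.
Via K — items with X contains K: Z.
Via N — items with X contains N: none.
Via R — items with X contains R: none.
Via Z — items with X contains Z: none.
Union: G, Z.

G, Z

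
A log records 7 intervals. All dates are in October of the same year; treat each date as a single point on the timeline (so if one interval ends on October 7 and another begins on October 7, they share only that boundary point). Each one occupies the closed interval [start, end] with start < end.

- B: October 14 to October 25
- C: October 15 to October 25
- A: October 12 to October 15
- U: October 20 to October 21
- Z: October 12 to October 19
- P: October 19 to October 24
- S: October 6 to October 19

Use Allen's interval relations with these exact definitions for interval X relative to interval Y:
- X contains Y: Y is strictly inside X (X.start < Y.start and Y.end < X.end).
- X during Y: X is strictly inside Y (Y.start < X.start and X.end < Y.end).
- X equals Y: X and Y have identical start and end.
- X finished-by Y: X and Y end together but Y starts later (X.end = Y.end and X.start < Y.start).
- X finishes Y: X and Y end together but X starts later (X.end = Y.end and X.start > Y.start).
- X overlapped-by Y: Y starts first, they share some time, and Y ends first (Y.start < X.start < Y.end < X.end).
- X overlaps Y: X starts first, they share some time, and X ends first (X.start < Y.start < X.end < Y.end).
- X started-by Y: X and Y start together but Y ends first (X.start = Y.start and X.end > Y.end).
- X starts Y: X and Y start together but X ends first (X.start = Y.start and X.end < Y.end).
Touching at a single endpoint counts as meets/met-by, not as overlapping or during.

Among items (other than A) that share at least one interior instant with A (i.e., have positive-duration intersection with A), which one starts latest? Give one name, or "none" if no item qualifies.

Target A = [October 12, October 15].
B [October 14, October 25] → overlapped-by → candidate.
C [October 15, October 25] → met-by → excluded.
P [October 19, October 24] → after → excluded.
S [October 6, October 19] → contains → candidate.
U [October 20, October 21] → after → excluded.
Z [October 12, October 19] → started-by → candidate.
Among candidates, latest start is October 14 → B.

B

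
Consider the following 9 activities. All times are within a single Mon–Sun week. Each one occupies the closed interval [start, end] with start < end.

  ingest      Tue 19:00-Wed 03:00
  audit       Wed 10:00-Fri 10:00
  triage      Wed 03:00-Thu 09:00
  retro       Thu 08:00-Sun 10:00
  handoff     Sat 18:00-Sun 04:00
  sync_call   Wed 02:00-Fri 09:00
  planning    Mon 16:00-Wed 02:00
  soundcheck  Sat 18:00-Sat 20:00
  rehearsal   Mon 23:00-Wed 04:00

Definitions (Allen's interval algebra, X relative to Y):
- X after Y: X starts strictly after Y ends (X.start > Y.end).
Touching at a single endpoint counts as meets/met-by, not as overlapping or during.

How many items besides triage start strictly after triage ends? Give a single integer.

2

Target triage = [Wed 03:00, Thu 09:00].
audit [Wed 10:00, Fri 10:00] → overlapped-by → no.
handoff [Sat 18:00, Sun 04:00] → after → counts.
ingest [Tue 19:00, Wed 03:00] → meets → no.
planning [Mon 16:00, Wed 02:00] → before → no.
rehearsal [Mon 23:00, Wed 04:00] → overlaps → no.
retro [Thu 08:00, Sun 10:00] → overlapped-by → no.
soundcheck [Sat 18:00, Sat 20:00] → after → counts.
sync_call [Wed 02:00, Fri 09:00] → contains → no.
Total: 2.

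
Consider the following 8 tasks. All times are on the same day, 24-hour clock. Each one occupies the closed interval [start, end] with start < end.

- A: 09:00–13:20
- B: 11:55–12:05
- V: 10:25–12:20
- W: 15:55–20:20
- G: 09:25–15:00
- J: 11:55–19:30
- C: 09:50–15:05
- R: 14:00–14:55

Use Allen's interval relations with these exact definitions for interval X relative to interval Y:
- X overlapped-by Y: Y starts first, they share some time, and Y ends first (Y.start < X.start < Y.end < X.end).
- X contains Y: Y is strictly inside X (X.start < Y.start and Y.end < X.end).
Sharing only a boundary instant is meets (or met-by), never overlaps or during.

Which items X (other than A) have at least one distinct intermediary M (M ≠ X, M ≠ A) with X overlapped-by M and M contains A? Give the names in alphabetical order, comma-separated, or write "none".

none

Target A = [09:00, 13:20].
Intermediaries M with M contains A: none.
Union: none.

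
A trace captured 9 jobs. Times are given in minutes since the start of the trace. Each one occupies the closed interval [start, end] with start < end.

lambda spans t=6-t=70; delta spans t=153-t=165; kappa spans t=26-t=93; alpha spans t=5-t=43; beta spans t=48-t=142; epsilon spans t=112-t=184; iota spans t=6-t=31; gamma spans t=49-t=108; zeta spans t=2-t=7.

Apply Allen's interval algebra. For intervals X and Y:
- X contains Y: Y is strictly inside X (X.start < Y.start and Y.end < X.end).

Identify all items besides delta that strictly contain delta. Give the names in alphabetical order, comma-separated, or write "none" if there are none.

Target delta = [t=153, t=165].
alpha [t=5, t=43] → before → no.
beta [t=48, t=142] → before → no.
epsilon [t=112, t=184] → contains → yes.
gamma [t=49, t=108] → before → no.
iota [t=6, t=31] → before → no.
kappa [t=26, t=93] → before → no.
lambda [t=6, t=70] → before → no.
zeta [t=2, t=7] → before → no.
Result: epsilon.

epsilon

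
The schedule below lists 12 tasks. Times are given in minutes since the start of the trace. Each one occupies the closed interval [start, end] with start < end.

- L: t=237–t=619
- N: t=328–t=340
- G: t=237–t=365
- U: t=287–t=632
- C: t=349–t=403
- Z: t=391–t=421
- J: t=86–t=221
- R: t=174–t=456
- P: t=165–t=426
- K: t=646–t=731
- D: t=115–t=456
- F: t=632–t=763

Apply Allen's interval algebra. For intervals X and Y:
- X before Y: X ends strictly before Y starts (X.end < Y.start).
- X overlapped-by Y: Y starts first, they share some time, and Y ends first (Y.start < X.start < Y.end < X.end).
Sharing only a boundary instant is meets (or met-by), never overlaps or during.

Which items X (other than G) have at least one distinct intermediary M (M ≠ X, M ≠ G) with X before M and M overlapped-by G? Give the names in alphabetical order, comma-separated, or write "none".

Target G = [t=237, t=365].
Intermediaries M with M overlapped-by G: C, U.
Via C — items with X before C: J, N.
Via U — items with X before U: J.
Union: J, N.

J, N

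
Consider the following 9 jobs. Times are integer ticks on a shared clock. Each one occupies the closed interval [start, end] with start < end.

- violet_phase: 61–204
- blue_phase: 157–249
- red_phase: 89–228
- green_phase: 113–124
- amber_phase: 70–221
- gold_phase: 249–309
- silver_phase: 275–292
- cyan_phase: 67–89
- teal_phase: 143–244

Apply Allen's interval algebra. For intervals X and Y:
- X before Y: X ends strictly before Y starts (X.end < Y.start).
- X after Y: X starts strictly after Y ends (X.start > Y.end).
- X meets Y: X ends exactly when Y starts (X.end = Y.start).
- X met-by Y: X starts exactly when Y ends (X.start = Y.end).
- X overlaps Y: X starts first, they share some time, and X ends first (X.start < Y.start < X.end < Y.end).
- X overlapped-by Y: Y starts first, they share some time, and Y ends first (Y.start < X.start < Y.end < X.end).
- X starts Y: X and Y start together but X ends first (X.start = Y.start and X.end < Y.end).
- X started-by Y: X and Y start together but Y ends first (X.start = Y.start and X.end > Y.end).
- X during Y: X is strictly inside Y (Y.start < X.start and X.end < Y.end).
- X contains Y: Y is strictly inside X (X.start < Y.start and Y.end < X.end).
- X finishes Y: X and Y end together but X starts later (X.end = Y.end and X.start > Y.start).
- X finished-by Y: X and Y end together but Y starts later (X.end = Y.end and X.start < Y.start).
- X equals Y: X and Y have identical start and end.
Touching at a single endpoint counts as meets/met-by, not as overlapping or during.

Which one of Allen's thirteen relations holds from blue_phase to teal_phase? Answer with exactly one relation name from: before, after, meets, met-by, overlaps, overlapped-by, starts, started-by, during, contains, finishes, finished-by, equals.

blue_phase = [157, 249]; teal_phase = [143, 244].
Compare endpoints: blue_phase.start > teal_phase.start, blue_phase.start < teal_phase.end, blue_phase.end > teal_phase.start, blue_phase.end > teal_phase.end.
That pattern is 'overlapped-by'.

overlapped-by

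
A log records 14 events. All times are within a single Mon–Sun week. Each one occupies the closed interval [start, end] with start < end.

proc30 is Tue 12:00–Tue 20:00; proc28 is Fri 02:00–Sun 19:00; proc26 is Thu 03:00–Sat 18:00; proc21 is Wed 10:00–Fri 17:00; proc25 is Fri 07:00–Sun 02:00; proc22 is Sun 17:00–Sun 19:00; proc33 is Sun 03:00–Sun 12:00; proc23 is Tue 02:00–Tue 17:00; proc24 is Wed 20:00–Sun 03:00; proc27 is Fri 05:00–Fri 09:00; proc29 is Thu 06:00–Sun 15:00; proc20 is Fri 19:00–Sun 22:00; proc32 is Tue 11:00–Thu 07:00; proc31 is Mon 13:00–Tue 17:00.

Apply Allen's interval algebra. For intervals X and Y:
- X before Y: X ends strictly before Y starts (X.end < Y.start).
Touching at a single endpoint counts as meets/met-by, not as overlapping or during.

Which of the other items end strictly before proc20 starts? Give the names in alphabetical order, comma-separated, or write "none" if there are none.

proc21, proc23, proc27, proc30, proc31, proc32

Target proc20 = [Fri 19:00, Sun 22:00].
proc21 [Wed 10:00, Fri 17:00] → before → yes.
proc22 [Sun 17:00, Sun 19:00] → during → no.
proc23 [Tue 02:00, Tue 17:00] → before → yes.
proc24 [Wed 20:00, Sun 03:00] → overlaps → no.
proc25 [Fri 07:00, Sun 02:00] → overlaps → no.
proc26 [Thu 03:00, Sat 18:00] → overlaps → no.
proc27 [Fri 05:00, Fri 09:00] → before → yes.
proc28 [Fri 02:00, Sun 19:00] → overlaps → no.
proc29 [Thu 06:00, Sun 15:00] → overlaps → no.
proc30 [Tue 12:00, Tue 20:00] → before → yes.
proc31 [Mon 13:00, Tue 17:00] → before → yes.
proc32 [Tue 11:00, Thu 07:00] → before → yes.
proc33 [Sun 03:00, Sun 12:00] → during → no.
Result: proc21, proc23, proc27, proc30, proc31, proc32.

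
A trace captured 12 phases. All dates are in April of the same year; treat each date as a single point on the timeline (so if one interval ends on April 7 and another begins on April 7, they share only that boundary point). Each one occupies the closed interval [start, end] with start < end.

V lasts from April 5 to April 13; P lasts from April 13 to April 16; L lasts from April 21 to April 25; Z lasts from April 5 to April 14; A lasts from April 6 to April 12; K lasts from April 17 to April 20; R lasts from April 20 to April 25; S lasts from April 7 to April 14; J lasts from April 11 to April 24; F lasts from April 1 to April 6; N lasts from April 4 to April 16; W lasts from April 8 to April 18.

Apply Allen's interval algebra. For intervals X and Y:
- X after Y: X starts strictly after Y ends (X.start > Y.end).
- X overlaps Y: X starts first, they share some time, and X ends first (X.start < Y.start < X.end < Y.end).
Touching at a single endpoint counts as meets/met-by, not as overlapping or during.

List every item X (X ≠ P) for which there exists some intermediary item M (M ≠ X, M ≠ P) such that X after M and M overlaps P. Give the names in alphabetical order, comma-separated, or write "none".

Target P = [April 13, April 16].
Intermediaries M with M overlaps P: S, Z.
Via S — items with X after S: K, L, R.
Via Z — items with X after Z: K, L, R.
Union: K, L, R.

K, L, R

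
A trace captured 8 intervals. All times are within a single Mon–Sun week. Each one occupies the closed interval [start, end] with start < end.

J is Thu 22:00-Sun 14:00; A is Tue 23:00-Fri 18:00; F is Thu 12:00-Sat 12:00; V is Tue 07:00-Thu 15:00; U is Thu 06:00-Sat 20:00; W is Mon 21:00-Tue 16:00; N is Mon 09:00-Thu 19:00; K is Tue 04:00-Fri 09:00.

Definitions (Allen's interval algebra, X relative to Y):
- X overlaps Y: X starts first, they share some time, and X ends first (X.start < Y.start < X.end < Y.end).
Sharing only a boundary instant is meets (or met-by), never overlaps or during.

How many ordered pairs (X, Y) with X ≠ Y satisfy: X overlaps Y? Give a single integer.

Checking all 56 ordered pairs for relation 'overlaps'; matching pairs in alphabetical order:
(A, F): A overlaps F ✓
(A, J): A overlaps J ✓
(A, U): A overlaps U ✓
(F, J): F overlaps J ✓
(K, A): K overlaps A ✓
(K, F): K overlaps F ✓
(K, J): K overlaps J ✓
(K, U): K overlaps U ✓
(N, A): N overlaps A ✓
(N, F): N overlaps F ✓
(N, K): N overlaps K ✓
(N, U): N overlaps U ✓
(U, J): U overlaps J ✓
(V, A): V overlaps A ✓
(V, F): V overlaps F ✓
(V, U): V overlaps U ✓
(W, K): W overlaps K ✓
(W, V): W overlaps V ✓
Count: 18.

18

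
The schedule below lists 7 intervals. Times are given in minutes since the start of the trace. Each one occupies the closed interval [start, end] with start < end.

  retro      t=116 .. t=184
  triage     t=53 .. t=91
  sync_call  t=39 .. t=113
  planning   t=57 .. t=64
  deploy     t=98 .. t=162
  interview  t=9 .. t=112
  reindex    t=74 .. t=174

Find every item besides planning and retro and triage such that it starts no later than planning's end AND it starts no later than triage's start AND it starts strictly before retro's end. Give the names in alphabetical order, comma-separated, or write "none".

interview, sync_call

Conditions: its start is no later than planning's end (X.start <= t=64) AND its start is no later than triage's start (X.start <= t=53) AND its start is strictly before retro's end (X.start < t=184).
deploy: start t=98 <= t=64? ✗; start t=98 <= t=53? ✗; start t=98 < t=184? ✓ → no.
interview: start t=9 <= t=64? ✓; start t=9 <= t=53? ✓; start t=9 < t=184? ✓ → yes.
reindex: start t=74 <= t=64? ✗; start t=74 <= t=53? ✗; start t=74 < t=184? ✓ → no.
sync_call: start t=39 <= t=64? ✓; start t=39 <= t=53? ✓; start t=39 < t=184? ✓ → yes.
Result: interview, sync_call.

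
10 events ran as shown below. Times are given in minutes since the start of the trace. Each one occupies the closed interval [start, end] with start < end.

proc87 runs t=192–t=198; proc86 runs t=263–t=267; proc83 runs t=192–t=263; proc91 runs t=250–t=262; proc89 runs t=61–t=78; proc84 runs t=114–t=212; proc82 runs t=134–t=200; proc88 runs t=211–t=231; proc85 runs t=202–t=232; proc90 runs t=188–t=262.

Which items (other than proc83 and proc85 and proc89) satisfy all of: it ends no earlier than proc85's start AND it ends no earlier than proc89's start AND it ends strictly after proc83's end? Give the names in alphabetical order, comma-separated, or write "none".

Conditions: its end is no earlier than proc85's start (X.end >= t=202) AND its end is no earlier than proc89's start (X.end >= t=61) AND its end is strictly after proc83's end (X.end > t=263).
proc82: end t=200 >= t=202? ✗; end t=200 >= t=61? ✓; end t=200 > t=263? ✗ → no.
proc84: end t=212 >= t=202? ✓; end t=212 >= t=61? ✓; end t=212 > t=263? ✗ → no.
proc86: end t=267 >= t=202? ✓; end t=267 >= t=61? ✓; end t=267 > t=263? ✓ → yes.
proc87: end t=198 >= t=202? ✗; end t=198 >= t=61? ✓; end t=198 > t=263? ✗ → no.
proc88: end t=231 >= t=202? ✓; end t=231 >= t=61? ✓; end t=231 > t=263? ✗ → no.
proc90: end t=262 >= t=202? ✓; end t=262 >= t=61? ✓; end t=262 > t=263? ✗ → no.
proc91: end t=262 >= t=202? ✓; end t=262 >= t=61? ✓; end t=262 > t=263? ✗ → no.
Result: proc86.

proc86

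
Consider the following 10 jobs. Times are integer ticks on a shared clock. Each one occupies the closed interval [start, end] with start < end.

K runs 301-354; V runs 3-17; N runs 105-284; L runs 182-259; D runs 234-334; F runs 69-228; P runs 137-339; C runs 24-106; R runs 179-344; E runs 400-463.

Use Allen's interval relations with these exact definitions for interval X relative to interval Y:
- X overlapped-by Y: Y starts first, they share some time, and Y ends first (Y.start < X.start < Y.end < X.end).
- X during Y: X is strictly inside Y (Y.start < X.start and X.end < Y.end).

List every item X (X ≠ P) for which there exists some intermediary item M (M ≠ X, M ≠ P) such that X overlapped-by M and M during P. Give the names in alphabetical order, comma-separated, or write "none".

D, K

Target P = [137, 339].
Intermediaries M with M during P: D, L.
Via D — items with X overlapped-by D: K.
Via L — items with X overlapped-by L: D.
Union: D, K.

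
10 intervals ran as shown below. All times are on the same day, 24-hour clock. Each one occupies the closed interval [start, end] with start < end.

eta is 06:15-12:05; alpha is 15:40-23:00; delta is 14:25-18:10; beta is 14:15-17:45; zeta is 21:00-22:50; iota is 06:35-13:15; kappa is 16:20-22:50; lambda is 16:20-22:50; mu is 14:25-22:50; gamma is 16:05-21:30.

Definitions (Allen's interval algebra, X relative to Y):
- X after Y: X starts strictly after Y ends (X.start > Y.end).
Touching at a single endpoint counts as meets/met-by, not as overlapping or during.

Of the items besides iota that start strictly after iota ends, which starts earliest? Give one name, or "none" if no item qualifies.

beta

Target iota = [06:35, 13:15].
alpha [15:40, 23:00] → after → candidate.
beta [14:15, 17:45] → after → candidate.
delta [14:25, 18:10] → after → candidate.
eta [06:15, 12:05] → overlaps → excluded.
gamma [16:05, 21:30] → after → candidate.
kappa [16:20, 22:50] → after → candidate.
lambda [16:20, 22:50] → after → candidate.
mu [14:25, 22:50] → after → candidate.
zeta [21:00, 22:50] → after → candidate.
Among candidates, earliest start is 14:15 → beta.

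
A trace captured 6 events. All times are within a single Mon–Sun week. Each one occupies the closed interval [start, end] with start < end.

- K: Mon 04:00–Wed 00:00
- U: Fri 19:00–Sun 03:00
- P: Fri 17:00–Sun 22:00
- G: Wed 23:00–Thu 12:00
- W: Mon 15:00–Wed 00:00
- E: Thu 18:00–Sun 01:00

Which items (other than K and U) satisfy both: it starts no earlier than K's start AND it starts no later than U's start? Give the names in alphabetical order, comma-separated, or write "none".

E, G, P, W

Conditions: its start is no earlier than K's start (X.start >= Mon 04:00) AND its start is no later than U's start (X.start <= Fri 19:00).
E: start Thu 18:00 >= Mon 04:00? ✓; start Thu 18:00 <= Fri 19:00? ✓ → yes.
G: start Wed 23:00 >= Mon 04:00? ✓; start Wed 23:00 <= Fri 19:00? ✓ → yes.
P: start Fri 17:00 >= Mon 04:00? ✓; start Fri 17:00 <= Fri 19:00? ✓ → yes.
W: start Mon 15:00 >= Mon 04:00? ✓; start Mon 15:00 <= Fri 19:00? ✓ → yes.
Result: E, G, P, W.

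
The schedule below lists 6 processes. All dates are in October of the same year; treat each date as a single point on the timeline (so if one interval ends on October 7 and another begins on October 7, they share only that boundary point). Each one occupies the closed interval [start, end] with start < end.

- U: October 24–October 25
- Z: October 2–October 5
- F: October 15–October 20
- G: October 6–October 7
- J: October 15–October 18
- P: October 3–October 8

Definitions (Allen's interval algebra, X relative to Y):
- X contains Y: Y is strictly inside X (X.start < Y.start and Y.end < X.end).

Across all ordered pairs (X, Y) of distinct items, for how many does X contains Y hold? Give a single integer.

Checking all 30 ordered pairs for relation 'contains'; matching pairs in alphabetical order:
(P, G): P contains G ✓
Count: 1.

1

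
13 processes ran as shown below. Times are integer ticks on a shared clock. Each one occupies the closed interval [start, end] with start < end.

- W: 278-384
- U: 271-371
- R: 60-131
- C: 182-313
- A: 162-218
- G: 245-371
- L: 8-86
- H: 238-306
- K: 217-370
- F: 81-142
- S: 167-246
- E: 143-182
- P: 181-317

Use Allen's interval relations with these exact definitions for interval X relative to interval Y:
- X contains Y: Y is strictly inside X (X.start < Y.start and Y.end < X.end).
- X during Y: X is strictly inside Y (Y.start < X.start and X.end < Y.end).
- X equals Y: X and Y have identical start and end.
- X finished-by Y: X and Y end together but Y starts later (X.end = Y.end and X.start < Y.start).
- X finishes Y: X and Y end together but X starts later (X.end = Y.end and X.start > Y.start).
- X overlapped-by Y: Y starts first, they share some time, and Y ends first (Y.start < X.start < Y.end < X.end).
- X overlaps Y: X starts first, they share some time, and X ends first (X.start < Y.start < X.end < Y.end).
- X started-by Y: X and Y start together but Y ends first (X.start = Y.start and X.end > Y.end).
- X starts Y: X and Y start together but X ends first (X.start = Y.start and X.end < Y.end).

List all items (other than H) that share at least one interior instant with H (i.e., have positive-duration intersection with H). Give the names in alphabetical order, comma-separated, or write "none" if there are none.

C, G, K, P, S, U, W

Target H = [238, 306].
A [162, 218] → before → no.
C [182, 313] → contains → yes.
E [143, 182] → before → no.
F [81, 142] → before → no.
G [245, 371] → overlapped-by → yes.
K [217, 370] → contains → yes.
L [8, 86] → before → no.
P [181, 317] → contains → yes.
R [60, 131] → before → no.
S [167, 246] → overlaps → yes.
U [271, 371] → overlapped-by → yes.
W [278, 384] → overlapped-by → yes.
Result: C, G, K, P, S, U, W.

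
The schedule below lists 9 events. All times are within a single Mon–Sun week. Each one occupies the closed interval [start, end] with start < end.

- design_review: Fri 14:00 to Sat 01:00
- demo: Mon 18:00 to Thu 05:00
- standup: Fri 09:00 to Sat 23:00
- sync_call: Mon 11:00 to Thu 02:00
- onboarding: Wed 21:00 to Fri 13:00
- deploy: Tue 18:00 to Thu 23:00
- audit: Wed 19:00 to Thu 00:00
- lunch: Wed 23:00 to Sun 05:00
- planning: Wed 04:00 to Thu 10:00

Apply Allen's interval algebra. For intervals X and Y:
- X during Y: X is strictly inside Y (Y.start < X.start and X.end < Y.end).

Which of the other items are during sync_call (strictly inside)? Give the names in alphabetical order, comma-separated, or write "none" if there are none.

Target sync_call = [Mon 11:00, Thu 02:00].
audit [Wed 19:00, Thu 00:00] → during → yes.
demo [Mon 18:00, Thu 05:00] → overlapped-by → no.
deploy [Tue 18:00, Thu 23:00] → overlapped-by → no.
design_review [Fri 14:00, Sat 01:00] → after → no.
lunch [Wed 23:00, Sun 05:00] → overlapped-by → no.
onboarding [Wed 21:00, Fri 13:00] → overlapped-by → no.
planning [Wed 04:00, Thu 10:00] → overlapped-by → no.
standup [Fri 09:00, Sat 23:00] → after → no.
Result: audit.

audit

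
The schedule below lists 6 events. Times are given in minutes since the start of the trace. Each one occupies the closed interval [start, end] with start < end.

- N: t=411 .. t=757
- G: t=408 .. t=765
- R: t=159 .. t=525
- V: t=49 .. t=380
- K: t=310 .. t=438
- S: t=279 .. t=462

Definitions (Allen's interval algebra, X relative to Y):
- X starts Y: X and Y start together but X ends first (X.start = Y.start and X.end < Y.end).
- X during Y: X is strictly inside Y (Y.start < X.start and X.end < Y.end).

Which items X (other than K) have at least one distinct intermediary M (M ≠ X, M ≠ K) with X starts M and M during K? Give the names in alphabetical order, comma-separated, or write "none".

none

Target K = [t=310, t=438].
Intermediaries M with M during K: none.
Union: none.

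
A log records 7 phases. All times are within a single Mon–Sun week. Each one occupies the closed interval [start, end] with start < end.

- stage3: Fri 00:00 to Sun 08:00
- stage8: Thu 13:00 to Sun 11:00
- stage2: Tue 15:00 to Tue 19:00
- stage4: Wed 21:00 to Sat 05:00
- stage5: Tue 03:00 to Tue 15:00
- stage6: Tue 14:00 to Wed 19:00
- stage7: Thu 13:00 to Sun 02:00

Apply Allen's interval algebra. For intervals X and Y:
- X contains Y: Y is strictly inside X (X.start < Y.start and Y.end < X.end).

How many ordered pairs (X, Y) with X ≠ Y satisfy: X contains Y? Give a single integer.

2

Checking all 42 ordered pairs for relation 'contains'; matching pairs in alphabetical order:
(stage6, stage2): stage6 contains stage2 ✓
(stage8, stage3): stage8 contains stage3 ✓
Count: 2.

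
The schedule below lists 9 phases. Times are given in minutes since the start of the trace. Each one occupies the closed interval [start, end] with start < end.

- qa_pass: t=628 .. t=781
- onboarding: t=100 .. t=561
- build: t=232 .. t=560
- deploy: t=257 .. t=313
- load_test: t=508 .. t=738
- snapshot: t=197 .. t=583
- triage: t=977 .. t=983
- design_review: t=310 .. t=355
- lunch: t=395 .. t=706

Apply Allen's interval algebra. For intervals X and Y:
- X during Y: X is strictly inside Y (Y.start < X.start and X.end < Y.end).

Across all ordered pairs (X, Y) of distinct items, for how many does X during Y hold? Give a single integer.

8

Checking all 72 ordered pairs for relation 'during'; matching pairs in alphabetical order:
(build, onboarding): build during onboarding ✓
(build, snapshot): build during snapshot ✓
(deploy, build): deploy during build ✓
(deploy, onboarding): deploy during onboarding ✓
(deploy, snapshot): deploy during snapshot ✓
(design_review, build): design_review during build ✓
(design_review, onboarding): design_review during onboarding ✓
(design_review, snapshot): design_review during snapshot ✓
Count: 8.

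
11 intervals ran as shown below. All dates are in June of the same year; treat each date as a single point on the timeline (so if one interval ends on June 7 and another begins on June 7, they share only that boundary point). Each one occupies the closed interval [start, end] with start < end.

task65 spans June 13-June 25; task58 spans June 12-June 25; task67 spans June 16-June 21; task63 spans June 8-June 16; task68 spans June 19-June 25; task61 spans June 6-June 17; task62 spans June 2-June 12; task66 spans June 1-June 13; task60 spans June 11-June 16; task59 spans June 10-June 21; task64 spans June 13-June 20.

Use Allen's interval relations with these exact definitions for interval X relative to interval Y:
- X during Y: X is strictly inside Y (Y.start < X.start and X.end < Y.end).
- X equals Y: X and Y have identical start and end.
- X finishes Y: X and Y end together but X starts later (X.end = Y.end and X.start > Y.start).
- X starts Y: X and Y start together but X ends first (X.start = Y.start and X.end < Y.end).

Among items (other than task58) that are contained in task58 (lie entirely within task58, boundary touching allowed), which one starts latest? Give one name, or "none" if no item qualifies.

task68

Target task58 = [June 12, June 25].
task59 [June 10, June 21] → overlaps → excluded.
task60 [June 11, June 16] → overlaps → excluded.
task61 [June 6, June 17] → overlaps → excluded.
task62 [June 2, June 12] → meets → excluded.
task63 [June 8, June 16] → overlaps → excluded.
task64 [June 13, June 20] → during → candidate.
task65 [June 13, June 25] → finishes → candidate.
task66 [June 1, June 13] → overlaps → excluded.
task67 [June 16, June 21] → during → candidate.
task68 [June 19, June 25] → finishes → candidate.
Among candidates, latest start is June 19 → task68.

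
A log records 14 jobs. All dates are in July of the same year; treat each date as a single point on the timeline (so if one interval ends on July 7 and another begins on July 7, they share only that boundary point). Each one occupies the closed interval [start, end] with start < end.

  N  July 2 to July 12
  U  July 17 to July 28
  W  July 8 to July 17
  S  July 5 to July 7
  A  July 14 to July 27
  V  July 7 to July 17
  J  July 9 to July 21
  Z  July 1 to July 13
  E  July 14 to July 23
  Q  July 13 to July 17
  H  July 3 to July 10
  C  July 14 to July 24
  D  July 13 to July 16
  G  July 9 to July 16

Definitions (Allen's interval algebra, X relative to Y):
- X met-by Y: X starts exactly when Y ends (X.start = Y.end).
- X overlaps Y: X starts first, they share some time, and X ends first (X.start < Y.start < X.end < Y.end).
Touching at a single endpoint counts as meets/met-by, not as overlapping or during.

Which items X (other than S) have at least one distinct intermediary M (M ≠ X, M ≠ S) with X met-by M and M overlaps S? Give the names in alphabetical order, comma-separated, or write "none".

none

Target S = [July 5, July 7].
Intermediaries M with M overlaps S: none.
Union: none.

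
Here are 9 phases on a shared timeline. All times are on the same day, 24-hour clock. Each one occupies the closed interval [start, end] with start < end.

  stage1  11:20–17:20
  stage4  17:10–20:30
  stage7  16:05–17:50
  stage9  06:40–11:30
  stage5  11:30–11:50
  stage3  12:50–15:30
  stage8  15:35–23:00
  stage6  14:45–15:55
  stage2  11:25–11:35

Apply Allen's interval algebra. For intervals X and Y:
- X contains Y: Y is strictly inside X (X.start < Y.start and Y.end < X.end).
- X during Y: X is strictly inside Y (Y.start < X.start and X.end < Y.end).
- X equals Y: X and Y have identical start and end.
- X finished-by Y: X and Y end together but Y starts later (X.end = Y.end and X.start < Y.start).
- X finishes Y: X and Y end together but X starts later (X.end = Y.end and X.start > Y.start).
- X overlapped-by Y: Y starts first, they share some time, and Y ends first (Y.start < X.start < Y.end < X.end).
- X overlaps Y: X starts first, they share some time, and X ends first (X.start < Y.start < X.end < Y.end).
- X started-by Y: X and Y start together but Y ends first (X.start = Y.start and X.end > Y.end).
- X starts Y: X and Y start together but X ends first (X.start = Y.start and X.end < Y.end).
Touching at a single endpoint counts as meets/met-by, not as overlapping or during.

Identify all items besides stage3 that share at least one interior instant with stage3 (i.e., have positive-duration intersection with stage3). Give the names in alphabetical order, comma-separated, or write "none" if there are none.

Target stage3 = [12:50, 15:30].
stage1 [11:20, 17:20] → contains → yes.
stage2 [11:25, 11:35] → before → no.
stage4 [17:10, 20:30] → after → no.
stage5 [11:30, 11:50] → before → no.
stage6 [14:45, 15:55] → overlapped-by → yes.
stage7 [16:05, 17:50] → after → no.
stage8 [15:35, 23:00] → after → no.
stage9 [06:40, 11:30] → before → no.
Result: stage1, stage6.

stage1, stage6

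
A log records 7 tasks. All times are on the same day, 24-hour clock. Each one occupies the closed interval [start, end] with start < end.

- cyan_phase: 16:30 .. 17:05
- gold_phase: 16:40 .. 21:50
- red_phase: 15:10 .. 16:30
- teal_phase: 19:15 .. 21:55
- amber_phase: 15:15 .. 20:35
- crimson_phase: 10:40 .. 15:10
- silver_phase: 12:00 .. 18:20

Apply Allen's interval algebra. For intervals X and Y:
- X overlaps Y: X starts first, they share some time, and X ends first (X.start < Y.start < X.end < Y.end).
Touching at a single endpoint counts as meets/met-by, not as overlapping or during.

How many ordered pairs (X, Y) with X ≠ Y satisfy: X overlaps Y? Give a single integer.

Checking all 42 ordered pairs for relation 'overlaps'; matching pairs in alphabetical order:
(amber_phase, gold_phase): amber_phase overlaps gold_phase ✓
(amber_phase, teal_phase): amber_phase overlaps teal_phase ✓
(crimson_phase, silver_phase): crimson_phase overlaps silver_phase ✓
(cyan_phase, gold_phase): cyan_phase overlaps gold_phase ✓
(gold_phase, teal_phase): gold_phase overlaps teal_phase ✓
(red_phase, amber_phase): red_phase overlaps amber_phase ✓
(silver_phase, amber_phase): silver_phase overlaps amber_phase ✓
(silver_phase, gold_phase): silver_phase overlaps gold_phase ✓
Count: 8.

8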